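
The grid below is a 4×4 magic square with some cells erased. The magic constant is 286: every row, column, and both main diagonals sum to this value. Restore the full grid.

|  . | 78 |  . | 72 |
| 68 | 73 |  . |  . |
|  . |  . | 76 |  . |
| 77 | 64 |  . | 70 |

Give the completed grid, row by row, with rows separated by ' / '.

67 78 69 72 / 68 73 66 79 / 74 71 76 65 / 77 64 75 70

Row 4: 77 + 64 + 70 + ? = 286, so (4,3) = 75.
Using column 2: 78 + 73 + 64 + ? → (3,2) = 286 − 215 = 71.
From main diagonal, 286 − (73 + 76 + 70) gives (1,1) = 67.
The remaining cell in anti-diagonal is (2,3) = 286 − 220 = 66.
Using row 1: 67 + 78 + 72 + ? → (1,3) = 286 − 217 = 69.
Row 2: 68 + 73 + 66 + ? = 286, so (2,4) = 79.
Column 1: 67 + 68 + 77 + ? = 286, so (3,1) = 74.
Column 4 must total 286; the given cells sum to 221, so (3,4) = 65.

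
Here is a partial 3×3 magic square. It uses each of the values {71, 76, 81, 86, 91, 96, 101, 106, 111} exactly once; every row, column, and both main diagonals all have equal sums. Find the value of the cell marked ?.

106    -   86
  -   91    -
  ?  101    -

96

The 9 entries sum to 819, so each line sums to 819/3 = 273.
Row 1 needs 273; the known cells sum to 192, so (1,2) = 81.
Main diagonal needs 273; the known cells sum to 197, so (3,3) = 76.
Using anti-diagonal: 86 + 91 + ? → (3,1) = 273 − 177 = 96.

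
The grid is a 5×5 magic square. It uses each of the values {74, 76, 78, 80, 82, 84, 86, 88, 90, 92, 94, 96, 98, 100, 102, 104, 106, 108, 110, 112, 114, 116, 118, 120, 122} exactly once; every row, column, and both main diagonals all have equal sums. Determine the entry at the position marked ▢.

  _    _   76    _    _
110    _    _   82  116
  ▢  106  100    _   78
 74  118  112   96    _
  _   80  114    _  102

122

The 25 entries sum to 2450, so each line sums to 2450/5 = 490.
The remaining cell in row 4 is (4,5) = 490 − 400 = 90.
The remaining cell in column 3 is (2,3) = 490 − 402 = 88.
From column 5, 490 − (116 + 78 + 90 + 102) gives (1,5) = 104.
Anti-diagonal: 104 + 82 + 100 + 118 + ? = 490, so (5,1) = 86.
The remaining cell in row 2 is (2,2) = 490 − 396 = 94.
The remaining cell in row 5 is (5,4) = 490 − 382 = 108.
Using column 2: 94 + 106 + 118 + 80 + ? → (1,2) = 490 − 398 = 92.
Main diagonal must total 490; the given cells sum to 392, so (1,1) = 98.
Row 1 must total 490; the given cells sum to 370, so (1,4) = 120.
Column 1 must total 490; the given cells sum to 368, so (3,1) = 122.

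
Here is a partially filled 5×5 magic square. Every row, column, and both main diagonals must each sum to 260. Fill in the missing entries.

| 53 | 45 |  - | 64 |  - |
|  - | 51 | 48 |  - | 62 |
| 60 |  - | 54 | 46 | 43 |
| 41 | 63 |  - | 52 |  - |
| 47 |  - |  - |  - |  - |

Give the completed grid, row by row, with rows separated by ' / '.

53 45 42 64 56 / 59 51 48 40 62 / 60 57 54 46 43 / 41 63 55 52 49 / 47 44 61 58 50

Row 3 needs 260; the known cells sum to 203, so (3,2) = 57.
Using column 1: 53 + 60 + 41 + 47 + ? → (2,1) = 260 − 201 = 59.
Using column 2: 45 + 51 + 57 + 63 + ? → (5,2) = 260 − 216 = 44.
The remaining cell in main diagonal is (5,5) = 260 − 210 = 50.
From row 2, 260 − (59 + 51 + 48 + 62) gives (2,4) = 40.
From column 4, 260 − (64 + 40 + 46 + 52) gives (5,4) = 58.
Anti-diagonal needs 260; the known cells sum to 204, so (1,5) = 56.
Row 1 must total 260; the given cells sum to 218, so (1,3) = 42.
Using row 5: 47 + 44 + 58 + 50 + ? → (5,3) = 260 − 199 = 61.
Using column 3: 42 + 48 + 54 + 61 + ? → (4,3) = 260 − 205 = 55.
From column 5, 260 − (56 + 62 + 43 + 50) gives (4,5) = 49.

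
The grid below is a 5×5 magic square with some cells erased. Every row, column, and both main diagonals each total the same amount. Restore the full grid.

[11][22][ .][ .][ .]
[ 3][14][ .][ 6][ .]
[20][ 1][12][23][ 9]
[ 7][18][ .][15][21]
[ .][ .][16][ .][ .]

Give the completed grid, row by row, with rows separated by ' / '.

Row 3 is already complete: 20 + 1 + 12 + 23 + 9 = 65, so that is the magic constant.
Using row 4: 7 + 18 + 15 + 21 + ? → (4,3) = 65 − 61 = 4.
Column 1 must total 65; the given cells sum to 41, so (5,1) = 24.
From column 2, 65 − (22 + 14 + 1 + 18) gives (5,2) = 10.
Main diagonal needs 65; the known cells sum to 52, so (5,5) = 13.
Anti-diagonal must total 65; the given cells sum to 60, so (1,5) = 5.
Row 5 needs 65; the known cells sum to 63, so (5,4) = 2.
Column 4 must total 65; the given cells sum to 46, so (1,4) = 19.
Using column 5: 5 + 9 + 21 + 13 + ? → (2,5) = 65 − 48 = 17.
Using row 1: 11 + 22 + 19 + 5 + ? → (1,3) = 65 − 57 = 8.
Using row 2: 3 + 14 + 6 + 17 + ? → (2,3) = 65 − 40 = 25.

11 22 8 19 5 / 3 14 25 6 17 / 20 1 12 23 9 / 7 18 4 15 21 / 24 10 16 2 13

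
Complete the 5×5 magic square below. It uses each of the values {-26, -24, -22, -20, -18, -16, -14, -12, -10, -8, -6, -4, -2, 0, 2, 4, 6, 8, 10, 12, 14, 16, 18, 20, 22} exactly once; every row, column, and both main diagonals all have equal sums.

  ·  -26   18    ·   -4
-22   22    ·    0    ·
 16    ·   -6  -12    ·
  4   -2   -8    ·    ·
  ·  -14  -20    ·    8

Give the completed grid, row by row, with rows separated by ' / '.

The 25 entries sum to -50, so each line sums to -50/5 = -10.
Column 2: -26 + 22 + (-2) + (-14) + ? = -10, so (3,2) = 10.
Column 3 must total -10; the given cells sum to -16, so (2,3) = 6.
From anti-diagonal, -10 − (-4 + 0 + (-6) + (-2)) gives (5,1) = 2.
The remaining cell in row 2 is (2,5) = -10 − 6 = -16.
Row 3: 16 + 10 + (-6) + (-12) + ? = -10, so (3,5) = -18.
Using row 5: 2 + (-14) + (-20) + 8 + ? → (5,4) = -10 − (-24) = 14.
The remaining cell in column 1 is (1,1) = -10 − 0 = -10.
From column 5, -10 − (-4 + (-16) + (-18) + 8) gives (4,5) = 20.
Main diagonal needs -10; the known cells sum to 14, so (4,4) = -24.
Using row 1: -10 + (-26) + 18 + (-4) + ? → (1,4) = -10 − (-22) = 12.

-10 -26 18 12 -4 / -22 22 6 0 -16 / 16 10 -6 -12 -18 / 4 -2 -8 -24 20 / 2 -14 -20 14 8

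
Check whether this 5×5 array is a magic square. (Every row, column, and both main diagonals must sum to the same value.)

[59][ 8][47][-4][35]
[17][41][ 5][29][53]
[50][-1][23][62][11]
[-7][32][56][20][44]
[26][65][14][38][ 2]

Row 1: 59 + 8 + 47 + (-4) + 35 = 145.
Row 2: 17 + 41 + 5 + 29 + 53 = 145.
Row 3: 50 + (-1) + 23 + 62 + 11 = 145.
Row 4: -7 + 32 + 56 + 20 + 44 = 145.
Row 5: 26 + 65 + 14 + 38 + 2 = 145.
Column 1: 59 + 17 + 50 + (-7) + 26 = 145.
Column 2: 8 + 41 + (-1) + 32 + 65 = 145.
Column 3: 47 + 5 + 23 + 56 + 14 = 145.
Column 4: -4 + 29 + 62 + 20 + 38 = 145.
Column 5: 35 + 53 + 11 + 44 + 2 = 145.
Main diagonal: 59 + 41 + 23 + 20 + 2 = 145.
Anti-diagonal: 35 + 29 + 23 + 32 + 26 = 145.
All lines sum to 145.

Yes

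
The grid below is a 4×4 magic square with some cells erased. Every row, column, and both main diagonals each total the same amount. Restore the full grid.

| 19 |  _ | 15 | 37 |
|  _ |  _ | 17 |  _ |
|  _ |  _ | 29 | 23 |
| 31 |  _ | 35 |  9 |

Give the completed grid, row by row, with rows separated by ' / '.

Column 3 is already complete: 15 + 17 + 29 + 35 = 96, so that is the magic constant.
Using row 1: 19 + 15 + 37 + ? → (1,2) = 96 − 71 = 25.
The remaining cell in row 4 is (4,2) = 96 − 75 = 21.
Column 4: 37 + 23 + 9 + ? = 96, so (2,4) = 27.
Main diagonal: 19 + 29 + 9 + ? = 96, so (2,2) = 39.
Anti-diagonal: 37 + 17 + 31 + ? = 96, so (3,2) = 11.
Row 2 must total 96; the given cells sum to 83, so (2,1) = 13.
Row 3 must total 96; the given cells sum to 63, so (3,1) = 33.

19 25 15 37 / 13 39 17 27 / 33 11 29 23 / 31 21 35 9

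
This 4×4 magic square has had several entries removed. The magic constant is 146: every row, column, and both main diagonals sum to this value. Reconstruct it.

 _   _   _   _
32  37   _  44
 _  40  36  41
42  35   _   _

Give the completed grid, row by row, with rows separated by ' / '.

43 34 38 31 / 32 37 33 44 / 29 40 36 41 / 42 35 39 30

Row 2 must total 146; the given cells sum to 113, so (2,3) = 33.
Row 3: 40 + 36 + 41 + ? = 146, so (3,1) = 29.
Column 1: 32 + 29 + 42 + ? = 146, so (1,1) = 43.
Column 2: 37 + 40 + 35 + ? = 146, so (1,2) = 34.
Using main diagonal: 43 + 37 + 36 + ? → (4,4) = 146 − 116 = 30.
Using anti-diagonal: 33 + 40 + 42 + ? → (1,4) = 146 − 115 = 31.
Row 1 needs 146; the known cells sum to 108, so (1,3) = 38.
From row 4, 146 − (42 + 35 + 30) gives (4,3) = 39.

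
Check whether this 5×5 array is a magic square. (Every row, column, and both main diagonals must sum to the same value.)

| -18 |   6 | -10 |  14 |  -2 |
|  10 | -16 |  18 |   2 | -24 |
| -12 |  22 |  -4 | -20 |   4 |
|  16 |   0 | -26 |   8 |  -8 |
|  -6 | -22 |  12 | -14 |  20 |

Row 1: -18 + 6 + (-10) + 14 + (-2) = -10.
Row 2: 10 + (-16) + 18 + 2 + (-24) = -10.
Row 3: -12 + 22 + (-4) + (-20) + 4 = -10.
Row 4: 16 + 0 + (-26) + 8 + (-8) = -10.
Row 5: -6 + (-22) + 12 + (-14) + 20 = -10.
Column 1: -18 + 10 + (-12) + 16 + (-6) = -10.
Column 2: 6 + (-16) + 22 + 0 + (-22) = -10.
Column 3: -10 + 18 + (-4) + (-26) + 12 = -10.
Column 4: 14 + 2 + (-20) + 8 + (-14) = -10.
Column 5: -2 + (-24) + 4 + (-8) + 20 = -10.
Main diagonal: -18 + (-16) + (-4) + 8 + 20 = -10.
Anti-diagonal: -2 + 2 + (-4) + 0 + (-6) = -10.
All lines sum to -10.

Yes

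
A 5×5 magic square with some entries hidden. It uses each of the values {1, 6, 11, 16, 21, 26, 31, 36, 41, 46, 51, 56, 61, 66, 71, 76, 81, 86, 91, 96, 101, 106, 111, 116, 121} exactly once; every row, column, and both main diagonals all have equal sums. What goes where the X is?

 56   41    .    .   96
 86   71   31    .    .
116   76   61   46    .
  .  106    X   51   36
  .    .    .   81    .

The 25 entries sum to 1525, so each line sums to 1525/5 = 305.
The remaining cell in row 3 is (3,5) = 305 − 299 = 6.
Column 2 must total 305; the given cells sum to 294, so (5,2) = 11.
The remaining cell in main diagonal is (5,5) = 305 − 239 = 66.
Column 5 must total 305; the given cells sum to 204, so (2,5) = 101.
Row 2 needs 305; the known cells sum to 289, so (2,4) = 16.
The remaining cell in column 4 is (1,4) = 305 − 194 = 111.
Anti-diagonal must total 305; the given cells sum to 279, so (5,1) = 26.
Row 1 must total 305; the given cells sum to 304, so (1,3) = 1.
From row 5, 305 − (26 + 11 + 81 + 66) gives (5,3) = 121.
Column 1 needs 305; the known cells sum to 284, so (4,1) = 21.
Column 3: 1 + 31 + 61 + 121 + ? = 305, so (4,3) = 91.

91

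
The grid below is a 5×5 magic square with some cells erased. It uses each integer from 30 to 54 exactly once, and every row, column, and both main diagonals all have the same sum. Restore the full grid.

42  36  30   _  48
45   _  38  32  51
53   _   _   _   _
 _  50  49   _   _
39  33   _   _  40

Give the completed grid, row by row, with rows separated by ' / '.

42 36 30 54 48 / 45 44 38 32 51 / 53 47 41 35 34 / 31 50 49 43 37 / 39 33 52 46 40

The entries are 30 through 54, which sum to 1050, so each line sums to 1050/5 = 210.
From row 1, 210 − (42 + 36 + 30 + 48) gives (1,4) = 54.
From row 2, 210 − (45 + 38 + 32 + 51) gives (2,2) = 44.
From column 1, 210 − (42 + 45 + 53 + 39) gives (4,1) = 31.
Column 2: 36 + 44 + 50 + 33 + ? = 210, so (3,2) = 47.
From anti-diagonal, 210 − (48 + 32 + 50 + 39) gives (3,3) = 41.
The remaining cell in column 3 is (5,3) = 210 − 158 = 52.
Main diagonal needs 210; the known cells sum to 167, so (4,4) = 43.
Using row 4: 31 + 50 + 49 + 43 + ? → (4,5) = 210 − 173 = 37.
Row 5 needs 210; the known cells sum to 164, so (5,4) = 46.
Column 4: 54 + 32 + 43 + 46 + ? = 210, so (3,4) = 35.
From column 5, 210 − (48 + 51 + 37 + 40) gives (3,5) = 34.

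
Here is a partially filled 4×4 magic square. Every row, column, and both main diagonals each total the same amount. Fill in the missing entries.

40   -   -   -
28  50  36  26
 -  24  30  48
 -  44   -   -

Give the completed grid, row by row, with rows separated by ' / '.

Row 2 is already complete: 28 + 50 + 36 + 26 = 140, so that is the magic constant.
Using row 3: 24 + 30 + 48 + ? → (3,1) = 140 − 102 = 38.
Column 1 needs 140; the known cells sum to 106, so (4,1) = 34.
Using column 2: 50 + 24 + 44 + ? → (1,2) = 140 − 118 = 22.
Using main diagonal: 40 + 50 + 30 + ? → (4,4) = 140 − 120 = 20.
Anti-diagonal: 36 + 24 + 34 + ? = 140, so (1,4) = 46.
Row 1: 40 + 22 + 46 + ? = 140, so (1,3) = 32.
From row 4, 140 − (34 + 44 + 20) gives (4,3) = 42.

40 22 32 46 / 28 50 36 26 / 38 24 30 48 / 34 44 42 20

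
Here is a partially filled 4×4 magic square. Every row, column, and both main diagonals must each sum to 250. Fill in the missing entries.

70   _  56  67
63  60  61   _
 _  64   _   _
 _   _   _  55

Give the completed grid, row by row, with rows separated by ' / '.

70 57 56 67 / 63 60 61 66 / 59 64 65 62 / 58 69 68 55

Row 1: 70 + 56 + 67 + ? = 250, so (1,2) = 57.
The remaining cell in row 2 is (2,4) = 250 − 184 = 66.
From column 2, 250 − (57 + 60 + 64) gives (4,2) = 69.
Using column 4: 67 + 66 + 55 + ? → (3,4) = 250 − 188 = 62.
Main diagonal: 70 + 60 + 55 + ? = 250, so (3,3) = 65.
The remaining cell in anti-diagonal is (4,1) = 250 − 192 = 58.
Row 3 must total 250; the given cells sum to 191, so (3,1) = 59.
Row 4: 58 + 69 + 55 + ? = 250, so (4,3) = 68.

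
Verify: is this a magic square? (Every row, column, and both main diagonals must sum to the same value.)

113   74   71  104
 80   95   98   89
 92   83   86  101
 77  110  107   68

Yes

Row 1: 113 + 74 + 71 + 104 = 362.
Row 2: 80 + 95 + 98 + 89 = 362.
Row 3: 92 + 83 + 86 + 101 = 362.
Row 4: 77 + 110 + 107 + 68 = 362.
Column 1: 113 + 80 + 92 + 77 = 362.
Column 2: 74 + 95 + 83 + 110 = 362.
Column 3: 71 + 98 + 86 + 107 = 362.
Column 4: 104 + 89 + 101 + 68 = 362.
Main diagonal: 113 + 95 + 86 + 68 = 362.
Anti-diagonal: 104 + 98 + 83 + 77 = 362.
All lines sum to 362.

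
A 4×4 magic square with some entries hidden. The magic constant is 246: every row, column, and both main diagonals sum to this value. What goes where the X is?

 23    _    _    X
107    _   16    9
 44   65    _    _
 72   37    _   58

From row 2, 246 − (107 + 16 + 9) gives (2,2) = 114.
From row 4, 246 − (72 + 37 + 58) gives (4,3) = 79.
From column 2, 246 − (114 + 65 + 37) gives (1,2) = 30.
Using main diagonal: 23 + 114 + 58 + ? → (3,3) = 246 − 195 = 51.
Anti-diagonal must total 246; the given cells sum to 153, so (1,4) = 93.

93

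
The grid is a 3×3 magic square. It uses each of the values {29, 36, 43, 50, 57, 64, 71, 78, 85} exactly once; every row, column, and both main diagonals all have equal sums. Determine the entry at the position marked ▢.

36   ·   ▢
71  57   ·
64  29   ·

The 9 entries sum to 513, so each line sums to 513/3 = 171.
Using row 2: 71 + 57 + ? → (2,3) = 171 − 128 = 43.
The remaining cell in row 3 is (3,3) = 171 − 93 = 78.
The remaining cell in column 2 is (1,2) = 171 − 86 = 85.
From column 3, 171 − (43 + 78) gives (1,3) = 50.

50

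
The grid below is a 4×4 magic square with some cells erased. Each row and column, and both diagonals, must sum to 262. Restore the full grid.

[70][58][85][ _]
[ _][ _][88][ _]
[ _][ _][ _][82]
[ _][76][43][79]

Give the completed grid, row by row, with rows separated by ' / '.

70 58 85 49 / 55 67 88 52 / 73 61 46 82 / 64 76 43 79

From row 1, 262 − (70 + 58 + 85) gives (1,4) = 49.
The remaining cell in row 4 is (4,1) = 262 − 198 = 64.
Column 3 must total 262; the given cells sum to 216, so (3,3) = 46.
Column 4 needs 262; the known cells sum to 210, so (2,4) = 52.
Main diagonal: 70 + 46 + 79 + ? = 262, so (2,2) = 67.
Anti-diagonal must total 262; the given cells sum to 201, so (3,2) = 61.
From row 2, 262 − (67 + 88 + 52) gives (2,1) = 55.
Row 3 needs 262; the known cells sum to 189, so (3,1) = 73.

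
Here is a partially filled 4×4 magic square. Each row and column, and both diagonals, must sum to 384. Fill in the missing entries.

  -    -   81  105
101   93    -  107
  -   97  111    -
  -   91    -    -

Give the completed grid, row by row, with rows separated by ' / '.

Row 2 must total 384; the given cells sum to 301, so (2,3) = 83.
Using column 2: 93 + 97 + 91 + ? → (1,2) = 384 − 281 = 103.
Column 3 needs 384; the known cells sum to 275, so (4,3) = 109.
Using anti-diagonal: 105 + 83 + 97 + ? → (4,1) = 384 − 285 = 99.
Row 1: 103 + 81 + 105 + ? = 384, so (1,1) = 95.
Row 4 must total 384; the given cells sum to 299, so (4,4) = 85.
From column 1, 384 − (95 + 101 + 99) gives (3,1) = 89.
The remaining cell in column 4 is (3,4) = 384 − 297 = 87.

95 103 81 105 / 101 93 83 107 / 89 97 111 87 / 99 91 109 85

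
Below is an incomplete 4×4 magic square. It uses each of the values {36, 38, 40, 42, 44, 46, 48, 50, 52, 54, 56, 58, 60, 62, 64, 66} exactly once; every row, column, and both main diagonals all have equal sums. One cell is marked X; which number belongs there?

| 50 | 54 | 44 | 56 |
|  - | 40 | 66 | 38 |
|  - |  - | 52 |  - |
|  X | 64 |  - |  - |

The 16 entries sum to 816, so each line sums to 816/4 = 204.
The remaining cell in row 2 is (2,1) = 204 − 144 = 60.
The remaining cell in column 2 is (3,2) = 204 − 158 = 46.
Column 3: 44 + 66 + 52 + ? = 204, so (4,3) = 42.
Main diagonal: 50 + 40 + 52 + ? = 204, so (4,4) = 62.
Using anti-diagonal: 56 + 66 + 46 + ? → (4,1) = 204 − 168 = 36.

36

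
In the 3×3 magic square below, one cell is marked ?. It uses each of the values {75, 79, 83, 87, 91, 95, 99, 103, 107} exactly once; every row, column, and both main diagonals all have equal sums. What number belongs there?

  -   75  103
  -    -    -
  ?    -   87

79

The 9 entries sum to 819, so each line sums to 819/3 = 273.
Using row 1: 75 + 103 + ? → (1,1) = 273 − 178 = 95.
From column 3, 273 − (103 + 87) gives (2,3) = 83.
Main diagonal must total 273; the given cells sum to 182, so (2,2) = 91.
Anti-diagonal: 103 + 91 + ? = 273, so (3,1) = 79.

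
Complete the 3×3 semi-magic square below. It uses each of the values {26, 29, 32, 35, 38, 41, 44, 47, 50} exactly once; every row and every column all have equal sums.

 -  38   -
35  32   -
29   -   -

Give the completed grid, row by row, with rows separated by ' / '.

The 9 entries sum to 342, so each line sums to 342/3 = 114.
Using row 2: 35 + 32 + ? → (2,3) = 114 − 67 = 47.
Column 1: 35 + 29 + ? = 114, so (1,1) = 50.
Column 2 needs 114; the known cells sum to 70, so (3,2) = 44.
The remaining cell in row 1 is (1,3) = 114 − 88 = 26.
Row 3 needs 114; the known cells sum to 73, so (3,3) = 41.

50 38 26 / 35 32 47 / 29 44 41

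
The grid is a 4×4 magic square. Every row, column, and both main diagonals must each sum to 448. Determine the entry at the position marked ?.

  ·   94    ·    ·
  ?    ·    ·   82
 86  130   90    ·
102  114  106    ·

Using row 3: 86 + 130 + 90 + ? → (3,4) = 448 − 306 = 142.
Row 4 must total 448; the given cells sum to 322, so (4,4) = 126.
Column 2 needs 448; the known cells sum to 338, so (2,2) = 110.
Column 4: 82 + 142 + 126 + ? = 448, so (1,4) = 98.
The remaining cell in main diagonal is (1,1) = 448 − 326 = 122.
Using anti-diagonal: 98 + 130 + 102 + ? → (2,3) = 448 − 330 = 118.
From row 1, 448 − (122 + 94 + 98) gives (1,3) = 134.
Row 2 needs 448; the known cells sum to 310, so (2,1) = 138.

138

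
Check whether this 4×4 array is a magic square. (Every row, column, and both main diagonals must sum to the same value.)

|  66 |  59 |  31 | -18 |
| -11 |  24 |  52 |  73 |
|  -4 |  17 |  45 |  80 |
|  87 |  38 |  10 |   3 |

Yes

Row 1: 66 + 59 + 31 + (-18) = 138.
Row 2: -11 + 24 + 52 + 73 = 138.
Row 3: -4 + 17 + 45 + 80 = 138.
Row 4: 87 + 38 + 10 + 3 = 138.
Column 1: 66 + (-11) + (-4) + 87 = 138.
Column 2: 59 + 24 + 17 + 38 = 138.
Column 3: 31 + 52 + 45 + 10 = 138.
Column 4: -18 + 73 + 80 + 3 = 138.
Main diagonal: 66 + 24 + 45 + 3 = 138.
Anti-diagonal: -18 + 52 + 17 + 87 = 138.
All lines sum to 138.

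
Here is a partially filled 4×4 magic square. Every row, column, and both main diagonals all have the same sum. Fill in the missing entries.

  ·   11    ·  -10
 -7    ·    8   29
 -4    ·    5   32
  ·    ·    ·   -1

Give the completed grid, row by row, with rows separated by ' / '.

26 11 23 -10 / -7 20 8 29 / -4 17 5 32 / 35 2 14 -1

Column 4 is already complete: -10 + 29 + 32 + -1 = 50, so that is the magic constant.
From row 2, 50 − (-7 + 8 + 29) gives (2,2) = 20.
Using row 3: -4 + 5 + 32 + ? → (3,2) = 50 − 33 = 17.
The remaining cell in column 2 is (4,2) = 50 − 48 = 2.
Using main diagonal: 20 + 5 + (-1) + ? → (1,1) = 50 − 24 = 26.
From anti-diagonal, 50 − (-10 + 8 + 17) gives (4,1) = 35.
From row 1, 50 − (26 + 11 + (-10)) gives (1,3) = 23.
The remaining cell in row 4 is (4,3) = 50 − 36 = 14.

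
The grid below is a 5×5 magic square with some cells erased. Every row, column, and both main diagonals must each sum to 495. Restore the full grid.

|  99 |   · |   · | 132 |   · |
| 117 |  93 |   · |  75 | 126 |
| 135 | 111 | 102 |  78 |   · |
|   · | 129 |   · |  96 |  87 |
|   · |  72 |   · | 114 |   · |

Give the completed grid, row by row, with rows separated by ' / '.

Row 2 needs 495; the known cells sum to 411, so (2,3) = 84.
Row 3 needs 495; the known cells sum to 426, so (3,5) = 69.
Using column 2: 93 + 111 + 129 + 72 + ? → (1,2) = 495 − 405 = 90.
Main diagonal: 99 + 93 + 102 + 96 + ? = 495, so (5,5) = 105.
Column 5 must total 495; the given cells sum to 387, so (1,5) = 108.
Using anti-diagonal: 108 + 75 + 102 + 129 + ? → (5,1) = 495 − 414 = 81.
Row 1 needs 495; the known cells sum to 429, so (1,3) = 66.
From row 5, 495 − (81 + 72 + 114 + 105) gives (5,3) = 123.
Column 1 must total 495; the given cells sum to 432, so (4,1) = 63.
Column 3 must total 495; the given cells sum to 375, so (4,3) = 120.

99 90 66 132 108 / 117 93 84 75 126 / 135 111 102 78 69 / 63 129 120 96 87 / 81 72 123 114 105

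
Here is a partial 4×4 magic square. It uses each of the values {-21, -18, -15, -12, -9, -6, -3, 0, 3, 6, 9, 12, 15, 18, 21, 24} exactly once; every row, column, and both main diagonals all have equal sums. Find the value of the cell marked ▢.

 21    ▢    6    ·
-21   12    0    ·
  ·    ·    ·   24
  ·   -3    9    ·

-6

The 16 entries sum to 24, so each line sums to 24/4 = 6.
From row 2, 6 − (-21 + 12 + 0) gives (2,4) = 15.
Using column 3: 6 + 0 + 9 + ? → (3,3) = 6 − 15 = -9.
Using main diagonal: 21 + 12 + (-9) + ? → (4,4) = 6 − 24 = -18.
The remaining cell in row 4 is (4,1) = 6 − (-12) = 18.
From column 1, 6 − (21 + (-21) + 18) gives (3,1) = -12.
The remaining cell in column 4 is (1,4) = 6 − 21 = -15.
From anti-diagonal, 6 − (-15 + 0 + 18) gives (3,2) = 3.
Using row 1: 21 + 6 + (-15) + ? → (1,2) = 6 − 12 = -6.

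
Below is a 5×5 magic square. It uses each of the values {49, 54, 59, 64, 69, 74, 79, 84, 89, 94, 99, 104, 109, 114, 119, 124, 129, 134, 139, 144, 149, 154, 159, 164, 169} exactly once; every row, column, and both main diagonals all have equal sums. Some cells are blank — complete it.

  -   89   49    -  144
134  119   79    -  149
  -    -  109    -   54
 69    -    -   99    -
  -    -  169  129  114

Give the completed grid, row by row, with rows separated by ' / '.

The 25 entries sum to 2725, so each line sums to 2725/5 = 545.
The remaining cell in row 2 is (2,4) = 545 − 481 = 64.
From column 3, 545 − (49 + 79 + 109 + 169) gives (4,3) = 139.
From column 5, 545 − (144 + 149 + 54 + 114) gives (4,5) = 84.
Main diagonal must total 545; the given cells sum to 441, so (1,1) = 104.
From row 1, 545 − (104 + 89 + 49 + 144) gives (1,4) = 159.
From row 4, 545 − (69 + 139 + 99 + 84) gives (4,2) = 154.
From column 4, 545 − (159 + 64 + 99 + 129) gives (3,4) = 94.
Anti-diagonal must total 545; the given cells sum to 471, so (5,1) = 74.
The remaining cell in row 5 is (5,2) = 545 − 486 = 59.
Using column 1: 104 + 134 + 69 + 74 + ? → (3,1) = 545 − 381 = 164.
The remaining cell in column 2 is (3,2) = 545 − 421 = 124.

104 89 49 159 144 / 134 119 79 64 149 / 164 124 109 94 54 / 69 154 139 99 84 / 74 59 169 129 114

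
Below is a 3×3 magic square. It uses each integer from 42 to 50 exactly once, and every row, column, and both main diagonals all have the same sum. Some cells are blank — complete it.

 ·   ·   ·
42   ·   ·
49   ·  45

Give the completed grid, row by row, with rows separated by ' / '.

The entries are 42 through 50, which sum to 414, so each line sums to 414/3 = 138.
Row 3 must total 138; the given cells sum to 94, so (3,2) = 44.
Column 1 must total 138; the given cells sum to 91, so (1,1) = 47.
Main diagonal: 47 + 45 + ? = 138, so (2,2) = 46.
Using anti-diagonal: 46 + 49 + ? → (1,3) = 138 − 95 = 43.
Row 1 must total 138; the given cells sum to 90, so (1,2) = 48.
Row 2 needs 138; the known cells sum to 88, so (2,3) = 50.

47 48 43 / 42 46 50 / 49 44 45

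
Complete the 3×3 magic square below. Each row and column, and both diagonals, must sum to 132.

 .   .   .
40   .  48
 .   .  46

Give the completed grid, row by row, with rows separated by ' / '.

42 52 38 / 40 44 48 / 50 36 46

From row 2, 132 − (40 + 48) gives (2,2) = 44.
Column 3 must total 132; the given cells sum to 94, so (1,3) = 38.
Main diagonal needs 132; the known cells sum to 90, so (1,1) = 42.
Anti-diagonal must total 132; the given cells sum to 82, so (3,1) = 50.
The remaining cell in row 1 is (1,2) = 132 − 80 = 52.
Row 3 needs 132; the known cells sum to 96, so (3,2) = 36.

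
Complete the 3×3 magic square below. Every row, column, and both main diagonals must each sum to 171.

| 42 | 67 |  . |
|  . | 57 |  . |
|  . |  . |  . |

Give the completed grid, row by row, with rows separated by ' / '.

42 67 62 / 77 57 37 / 52 47 72

Row 1 needs 171; the known cells sum to 109, so (1,3) = 62.
Column 2 needs 171; the known cells sum to 124, so (3,2) = 47.
Using main diagonal: 42 + 57 + ? → (3,3) = 171 − 99 = 72.
Anti-diagonal: 62 + 57 + ? = 171, so (3,1) = 52.
Using column 1: 42 + 52 + ? → (2,1) = 171 − 94 = 77.
Column 3: 62 + 72 + ? = 171, so (2,3) = 37.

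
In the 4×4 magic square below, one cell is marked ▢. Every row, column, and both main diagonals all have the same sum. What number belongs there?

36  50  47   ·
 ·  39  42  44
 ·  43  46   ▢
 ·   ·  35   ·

Column 3 is complete and sums to 170; that is the magic constant.
Row 1: 36 + 50 + 47 + ? = 170, so (1,4) = 37.
Row 2 needs 170; the known cells sum to 125, so (2,1) = 45.
The remaining cell in column 2 is (4,2) = 170 − 132 = 38.
The remaining cell in main diagonal is (4,4) = 170 − 121 = 49.
Anti-diagonal must total 170; the given cells sum to 122, so (4,1) = 48.
From column 1, 170 − (36 + 45 + 48) gives (3,1) = 41.
From column 4, 170 − (37 + 44 + 49) gives (3,4) = 40.

40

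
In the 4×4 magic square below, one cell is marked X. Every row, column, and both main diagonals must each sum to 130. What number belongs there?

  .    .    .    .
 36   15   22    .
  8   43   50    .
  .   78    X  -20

Using row 2: 36 + 15 + 22 + ? → (2,4) = 130 − 73 = 57.
From row 3, 130 − (8 + 43 + 50) gives (3,4) = 29.
Using column 2: 15 + 43 + 78 + ? → (1,2) = 130 − 136 = -6.
Column 4 needs 130; the known cells sum to 66, so (1,4) = 64.
Main diagonal: 15 + 50 + (-20) + ? = 130, so (1,1) = 85.
Anti-diagonal: 64 + 22 + 43 + ? = 130, so (4,1) = 1.
Row 1: 85 + (-6) + 64 + ? = 130, so (1,3) = -13.
The remaining cell in row 4 is (4,3) = 130 − 59 = 71.

71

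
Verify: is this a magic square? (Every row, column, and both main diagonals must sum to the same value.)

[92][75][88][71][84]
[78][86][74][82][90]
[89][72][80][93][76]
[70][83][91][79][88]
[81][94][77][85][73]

Row 1: 92 + 75 + 88 + 71 + 84 = 410.
Row 2: 78 + 86 + 74 + 82 + 90 = 410.
Row 3: 89 + 72 + 80 + 93 + 76 = 410.
Row 4: 70 + 83 + 91 + 79 + 88 = 411.
Row 5: 81 + 94 + 77 + 85 + 73 = 410.
Column 1: 92 + 78 + 89 + 70 + 81 = 410.
Column 2: 75 + 86 + 72 + 83 + 94 = 410.
Column 3: 88 + 74 + 80 + 91 + 77 = 410.
Column 4: 71 + 82 + 93 + 79 + 85 = 410.
Column 5: 84 + 90 + 76 + 88 + 73 = 411.
Main diagonal: 92 + 86 + 80 + 79 + 73 = 410.
Anti-diagonal: 84 + 82 + 80 + 83 + 81 = 410.

No — column 5 sums to 411 but column 4 sums to 410.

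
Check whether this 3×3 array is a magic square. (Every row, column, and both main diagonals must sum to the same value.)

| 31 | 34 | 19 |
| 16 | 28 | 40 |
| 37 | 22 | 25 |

Row 1: 31 + 34 + 19 = 84.
Row 2: 16 + 28 + 40 = 84.
Row 3: 37 + 22 + 25 = 84.
Column 1: 31 + 16 + 37 = 84.
Column 2: 34 + 28 + 22 = 84.
Column 3: 19 + 40 + 25 = 84.
Main diagonal: 31 + 28 + 25 = 84.
Anti-diagonal: 19 + 28 + 37 = 84.
All lines sum to 84.

Yes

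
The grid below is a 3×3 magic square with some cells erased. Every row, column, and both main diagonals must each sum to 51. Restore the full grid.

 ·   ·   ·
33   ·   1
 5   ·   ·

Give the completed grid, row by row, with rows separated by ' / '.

13 9 29 / 33 17 1 / 5 25 21

The remaining cell in row 2 is (2,2) = 51 − 34 = 17.
The remaining cell in column 1 is (1,1) = 51 − 38 = 13.
From main diagonal, 51 − (13 + 17) gives (3,3) = 21.
Anti-diagonal: 17 + 5 + ? = 51, so (1,3) = 29.
Row 1 needs 51; the known cells sum to 42, so (1,2) = 9.
From row 3, 51 − (5 + 21) gives (3,2) = 25.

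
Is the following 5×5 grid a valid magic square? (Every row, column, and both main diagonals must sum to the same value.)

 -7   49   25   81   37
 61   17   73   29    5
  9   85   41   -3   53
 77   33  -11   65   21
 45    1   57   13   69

Row 1: -7 + 49 + 25 + 81 + 37 = 185.
Row 2: 61 + 17 + 73 + 29 + 5 = 185.
Row 3: 9 + 85 + 41 + (-3) + 53 = 185.
Row 4: 77 + 33 + (-11) + 65 + 21 = 185.
Row 5: 45 + 1 + 57 + 13 + 69 = 185.
Column 1: -7 + 61 + 9 + 77 + 45 = 185.
Column 2: 49 + 17 + 85 + 33 + 1 = 185.
Column 3: 25 + 73 + 41 + (-11) + 57 = 185.
Column 4: 81 + 29 + (-3) + 65 + 13 = 185.
Column 5: 37 + 5 + 53 + 21 + 69 = 185.
Main diagonal: -7 + 17 + 41 + 65 + 69 = 185.
Anti-diagonal: 37 + 29 + 41 + 33 + 45 = 185.
All lines sum to 185.

Yes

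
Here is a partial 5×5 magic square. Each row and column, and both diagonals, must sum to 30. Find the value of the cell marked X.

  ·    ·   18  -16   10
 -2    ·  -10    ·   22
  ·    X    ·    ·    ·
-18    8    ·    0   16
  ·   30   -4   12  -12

Row 4 must total 30; the given cells sum to 6, so (4,3) = 24.
The remaining cell in row 5 is (5,1) = 30 − 26 = 4.
Using column 3: 18 + (-10) + 24 + (-4) + ? → (3,3) = 30 − 28 = 2.
Using column 5: 10 + 22 + 16 + (-12) + ? → (3,5) = 30 − 36 = -6.
Using anti-diagonal: 10 + 2 + 8 + 4 + ? → (2,4) = 30 − 24 = 6.
The remaining cell in row 2 is (2,2) = 30 − 16 = 14.
From column 4, 30 − (-16 + 6 + 0 + 12) gives (3,4) = 28.
Main diagonal: 14 + 2 + 0 + (-12) + ? = 30, so (1,1) = 26.
The remaining cell in row 1 is (1,2) = 30 − 38 = -8.
Column 1 needs 30; the known cells sum to 10, so (3,1) = 20.
Column 2: -8 + 14 + 8 + 30 + ? = 30, so (3,2) = -14.

-14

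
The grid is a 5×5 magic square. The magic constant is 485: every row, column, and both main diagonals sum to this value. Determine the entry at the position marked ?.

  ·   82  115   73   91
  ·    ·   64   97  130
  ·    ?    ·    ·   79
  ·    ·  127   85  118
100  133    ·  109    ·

70

The remaining cell in row 1 is (1,1) = 485 − 361 = 124.
Column 4 needs 485; the known cells sum to 364, so (3,4) = 121.
From column 5, 485 − (91 + 130 + 79 + 118) gives (5,5) = 67.
From row 5, 485 − (100 + 133 + 109 + 67) gives (5,3) = 76.
Using column 3: 115 + 64 + 127 + 76 + ? → (3,3) = 485 − 382 = 103.
Main diagonal must total 485; the given cells sum to 379, so (2,2) = 106.
Anti-diagonal: 91 + 97 + 103 + 100 + ? = 485, so (4,2) = 94.
From row 2, 485 − (106 + 64 + 97 + 130) gives (2,1) = 88.
Using row 4: 94 + 127 + 85 + 118 + ? → (4,1) = 485 − 424 = 61.
Column 1 needs 485; the known cells sum to 373, so (3,1) = 112.
From column 2, 485 − (82 + 106 + 94 + 133) gives (3,2) = 70.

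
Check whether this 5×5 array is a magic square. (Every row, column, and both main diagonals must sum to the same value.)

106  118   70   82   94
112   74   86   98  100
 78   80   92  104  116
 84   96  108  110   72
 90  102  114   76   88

Yes

Row 1: 106 + 118 + 70 + 82 + 94 = 470.
Row 2: 112 + 74 + 86 + 98 + 100 = 470.
Row 3: 78 + 80 + 92 + 104 + 116 = 470.
Row 4: 84 + 96 + 108 + 110 + 72 = 470.
Row 5: 90 + 102 + 114 + 76 + 88 = 470.
Column 1: 106 + 112 + 78 + 84 + 90 = 470.
Column 2: 118 + 74 + 80 + 96 + 102 = 470.
Column 3: 70 + 86 + 92 + 108 + 114 = 470.
Column 4: 82 + 98 + 104 + 110 + 76 = 470.
Column 5: 94 + 100 + 116 + 72 + 88 = 470.
Main diagonal: 106 + 74 + 92 + 110 + 88 = 470.
Anti-diagonal: 94 + 98 + 92 + 96 + 90 = 470.
All lines sum to 470.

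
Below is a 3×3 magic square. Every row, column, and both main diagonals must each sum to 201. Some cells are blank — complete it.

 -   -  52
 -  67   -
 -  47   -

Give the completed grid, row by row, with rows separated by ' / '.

62 87 52 / 57 67 77 / 82 47 72

Column 2 must total 201; the given cells sum to 114, so (1,2) = 87.
Using anti-diagonal: 52 + 67 + ? → (3,1) = 201 − 119 = 82.
From row 1, 201 − (87 + 52) gives (1,1) = 62.
From row 3, 201 − (82 + 47) gives (3,3) = 72.
Column 1 needs 201; the known cells sum to 144, so (2,1) = 57.
The remaining cell in column 3 is (2,3) = 201 − 124 = 77.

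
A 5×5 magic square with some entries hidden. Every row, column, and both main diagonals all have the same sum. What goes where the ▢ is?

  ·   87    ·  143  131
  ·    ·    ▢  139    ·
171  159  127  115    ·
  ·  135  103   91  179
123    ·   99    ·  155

Anti-diagonal is complete and sums to 655; that is the magic constant.
From row 3, 655 − (171 + 159 + 127 + 115) gives (3,5) = 83.
Row 4 needs 655; the known cells sum to 508, so (4,1) = 147.
Using column 4: 143 + 139 + 115 + 91 + ? → (5,4) = 655 − 488 = 167.
Column 5 must total 655; the given cells sum to 548, so (2,5) = 107.
The remaining cell in row 5 is (5,2) = 655 − 544 = 111.
From column 2, 655 − (87 + 159 + 135 + 111) gives (2,2) = 163.
Main diagonal needs 655; the known cells sum to 536, so (1,1) = 119.
From row 1, 655 − (119 + 87 + 143 + 131) gives (1,3) = 175.
The remaining cell in column 1 is (2,1) = 655 − 560 = 95.
From column 3, 655 − (175 + 127 + 103 + 99) gives (2,3) = 151.

151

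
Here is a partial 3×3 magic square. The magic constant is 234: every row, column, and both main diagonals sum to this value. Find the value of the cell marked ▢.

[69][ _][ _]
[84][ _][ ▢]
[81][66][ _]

The remaining cell in row 3 is (3,3) = 234 − 147 = 87.
From main diagonal, 234 − (69 + 87) gives (2,2) = 78.
Anti-diagonal: 78 + 81 + ? = 234, so (1,3) = 75.
Row 1 must total 234; the given cells sum to 144, so (1,2) = 90.
Using row 2: 84 + 78 + ? → (2,3) = 234 − 162 = 72.

72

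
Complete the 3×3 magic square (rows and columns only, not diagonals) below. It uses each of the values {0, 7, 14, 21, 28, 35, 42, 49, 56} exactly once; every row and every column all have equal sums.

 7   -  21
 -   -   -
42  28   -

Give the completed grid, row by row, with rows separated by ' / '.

The 9 entries sum to 252, so each line sums to 252/3 = 84.
The remaining cell in row 1 is (1,2) = 84 − 28 = 56.
Row 3 must total 84; the given cells sum to 70, so (3,3) = 14.
Column 1: 7 + 42 + ? = 84, so (2,1) = 35.
Column 2 needs 84; the known cells sum to 84, so (2,2) = 0.
Column 3 must total 84; the given cells sum to 35, so (2,3) = 49.

7 56 21 / 35 0 49 / 42 28 14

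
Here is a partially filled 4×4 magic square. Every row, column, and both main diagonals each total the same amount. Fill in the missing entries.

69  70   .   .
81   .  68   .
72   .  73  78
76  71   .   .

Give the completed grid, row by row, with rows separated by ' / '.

Column 1 is already complete: 69 + 81 + 72 + 76 = 298, so that is the magic constant.
From row 3, 298 − (72 + 73 + 78) gives (3,2) = 75.
Column 2: 70 + 75 + 71 + ? = 298, so (2,2) = 82.
Using main diagonal: 69 + 82 + 73 + ? → (4,4) = 298 − 224 = 74.
From anti-diagonal, 298 − (68 + 75 + 76) gives (1,4) = 79.
Using row 1: 69 + 70 + 79 + ? → (1,3) = 298 − 218 = 80.
Row 2: 81 + 82 + 68 + ? = 298, so (2,4) = 67.
Using row 4: 76 + 71 + 74 + ? → (4,3) = 298 − 221 = 77.

69 70 80 79 / 81 82 68 67 / 72 75 73 78 / 76 71 77 74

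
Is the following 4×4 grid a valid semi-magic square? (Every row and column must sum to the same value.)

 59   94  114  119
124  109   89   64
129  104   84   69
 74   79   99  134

Yes

Row 1: 59 + 94 + 114 + 119 = 386.
Row 2: 124 + 109 + 89 + 64 = 386.
Row 3: 129 + 104 + 84 + 69 = 386.
Row 4: 74 + 79 + 99 + 134 = 386.
Column 1: 59 + 124 + 129 + 74 = 386.
Column 2: 94 + 109 + 104 + 79 = 386.
Column 3: 114 + 89 + 84 + 99 = 386.
Column 4: 119 + 64 + 69 + 134 = 386.
All lines sum to 386.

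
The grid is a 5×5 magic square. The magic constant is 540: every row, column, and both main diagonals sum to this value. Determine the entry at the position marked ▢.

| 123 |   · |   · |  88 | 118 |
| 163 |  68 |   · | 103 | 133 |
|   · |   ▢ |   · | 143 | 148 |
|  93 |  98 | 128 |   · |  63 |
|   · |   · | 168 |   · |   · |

83

Row 2 needs 540; the known cells sum to 467, so (2,3) = 73.
The remaining cell in row 4 is (4,4) = 540 − 382 = 158.
Column 4 needs 540; the known cells sum to 492, so (5,4) = 48.
Column 5 needs 540; the known cells sum to 462, so (5,5) = 78.
Main diagonal: 123 + 68 + 158 + 78 + ? = 540, so (3,3) = 113.
From anti-diagonal, 540 − (118 + 103 + 113 + 98) gives (5,1) = 108.
The remaining cell in row 5 is (5,2) = 540 − 402 = 138.
From column 1, 540 − (123 + 163 + 93 + 108) gives (3,1) = 53.
Using column 3: 73 + 113 + 128 + 168 + ? → (1,3) = 540 − 482 = 58.
The remaining cell in row 1 is (1,2) = 540 − 387 = 153.
Row 3 must total 540; the given cells sum to 457, so (3,2) = 83.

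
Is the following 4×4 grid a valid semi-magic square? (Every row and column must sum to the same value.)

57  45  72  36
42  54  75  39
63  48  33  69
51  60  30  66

Row 1: 57 + 45 + 72 + 36 = 210.
Row 2: 42 + 54 + 75 + 39 = 210.
Row 3: 63 + 48 + 33 + 69 = 213.
Row 4: 51 + 60 + 30 + 66 = 207.
Column 1: 57 + 42 + 63 + 51 = 213.
Column 2: 45 + 54 + 48 + 60 = 207.
Column 3: 72 + 75 + 33 + 30 = 210.
Column 4: 36 + 39 + 69 + 66 = 210.

No — row 2 sums to 210 but row 3 sums to 213.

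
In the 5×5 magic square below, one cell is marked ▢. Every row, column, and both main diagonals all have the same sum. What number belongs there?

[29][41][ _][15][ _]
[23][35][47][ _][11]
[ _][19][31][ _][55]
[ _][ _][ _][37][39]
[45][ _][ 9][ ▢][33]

21

Main diagonal is complete and sums to 165; that is the magic constant.
Row 2 must total 165; the given cells sum to 116, so (2,4) = 49.
Column 5 must total 165; the given cells sum to 138, so (1,5) = 27.
Using anti-diagonal: 27 + 49 + 31 + 45 + ? → (4,2) = 165 − 152 = 13.
Using row 1: 29 + 41 + 15 + 27 + ? → (1,3) = 165 − 112 = 53.
From column 2, 165 − (41 + 35 + 19 + 13) gives (5,2) = 57.
From column 3, 165 − (53 + 47 + 31 + 9) gives (4,3) = 25.
Row 4 must total 165; the given cells sum to 114, so (4,1) = 51.
Using row 5: 45 + 57 + 9 + 33 + ? → (5,4) = 165 − 144 = 21.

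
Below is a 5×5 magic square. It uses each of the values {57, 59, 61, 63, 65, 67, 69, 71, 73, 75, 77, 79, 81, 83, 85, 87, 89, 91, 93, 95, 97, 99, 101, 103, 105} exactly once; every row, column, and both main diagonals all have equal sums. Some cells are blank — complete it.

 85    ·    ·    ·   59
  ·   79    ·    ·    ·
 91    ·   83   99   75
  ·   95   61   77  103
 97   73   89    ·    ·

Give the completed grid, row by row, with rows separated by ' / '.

85 101 67 93 59 / 63 79 105 71 87 / 91 57 83 99 75 / 69 95 61 77 103 / 97 73 89 65 81

The 25 entries sum to 2025, so each line sums to 2025/5 = 405.
The remaining cell in row 3 is (3,2) = 405 − 348 = 57.
Row 4: 95 + 61 + 77 + 103 + ? = 405, so (4,1) = 69.
Column 1 needs 405; the known cells sum to 342, so (2,1) = 63.
The remaining cell in column 2 is (1,2) = 405 − 304 = 101.
The remaining cell in main diagonal is (5,5) = 405 − 324 = 81.
Anti-diagonal: 59 + 83 + 95 + 97 + ? = 405, so (2,4) = 71.
From row 5, 405 − (97 + 73 + 89 + 81) gives (5,4) = 65.
Column 4: 71 + 99 + 77 + 65 + ? = 405, so (1,4) = 93.
Column 5 must total 405; the given cells sum to 318, so (2,5) = 87.
From row 1, 405 − (85 + 101 + 93 + 59) gives (1,3) = 67.
The remaining cell in row 2 is (2,3) = 405 − 300 = 105.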